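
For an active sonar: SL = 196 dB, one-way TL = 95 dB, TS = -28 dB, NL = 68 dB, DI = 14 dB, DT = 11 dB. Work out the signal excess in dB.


SE = SL - 2*TL + TS - NL + DI - DT = 196 - 2*95 + (-28) - 68 + 14 - 11 = -87

-87 dB


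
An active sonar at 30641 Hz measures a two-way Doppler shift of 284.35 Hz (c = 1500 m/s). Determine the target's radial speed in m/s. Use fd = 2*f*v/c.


6.96 m/s


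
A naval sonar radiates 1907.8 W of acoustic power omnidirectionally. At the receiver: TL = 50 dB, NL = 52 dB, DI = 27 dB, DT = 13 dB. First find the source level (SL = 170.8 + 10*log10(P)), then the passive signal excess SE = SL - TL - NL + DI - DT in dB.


Step 1: SL = 170.8 + 10*log10(1907.8) = 203.61 dB
Step 2: SE = SL - TL - NL + DI - DT = 203.61 - 50 - 52 + 27 - 13 = 115.61

115.61 dB


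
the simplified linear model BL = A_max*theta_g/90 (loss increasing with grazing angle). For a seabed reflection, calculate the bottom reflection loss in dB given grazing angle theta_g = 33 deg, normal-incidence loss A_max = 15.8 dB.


BL = A_max * theta_g / 90 = 15.8 * 33 / 90 = 5.79

5.79 dB


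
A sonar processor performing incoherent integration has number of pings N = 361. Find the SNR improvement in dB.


Gain = 5*log10(361) = 12.79

12.79 dB


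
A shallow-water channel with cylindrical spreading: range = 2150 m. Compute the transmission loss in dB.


TL = 10*log10(2150) = 33.32

33.32 dB


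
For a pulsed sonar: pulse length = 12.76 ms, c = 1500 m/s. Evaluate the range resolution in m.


dR = c*tau/2 = 1500 * 12.76e-3 / 2 = 9.57

9.57 m


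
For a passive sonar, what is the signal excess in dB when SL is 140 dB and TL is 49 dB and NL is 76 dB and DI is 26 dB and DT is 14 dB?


27 dB


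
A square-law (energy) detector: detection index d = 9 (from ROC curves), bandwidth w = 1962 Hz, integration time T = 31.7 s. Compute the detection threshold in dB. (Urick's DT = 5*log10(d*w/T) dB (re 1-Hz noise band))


13.73 dB


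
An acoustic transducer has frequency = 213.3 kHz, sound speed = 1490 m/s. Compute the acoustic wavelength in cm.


lambda = c/f = 1490 / 213300 = 0.007 m = 0.7 cm

0.7 cm


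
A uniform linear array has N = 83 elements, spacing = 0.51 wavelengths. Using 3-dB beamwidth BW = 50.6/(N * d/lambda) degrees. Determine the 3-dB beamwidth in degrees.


1.2 deg


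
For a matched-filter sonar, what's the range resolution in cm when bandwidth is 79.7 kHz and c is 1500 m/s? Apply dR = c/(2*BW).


0.94 cm


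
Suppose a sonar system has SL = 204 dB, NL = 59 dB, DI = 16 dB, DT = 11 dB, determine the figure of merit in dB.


FOM = SL - NL + DI - DT = 204 - 59 + 16 - 11 = 150

150 dB


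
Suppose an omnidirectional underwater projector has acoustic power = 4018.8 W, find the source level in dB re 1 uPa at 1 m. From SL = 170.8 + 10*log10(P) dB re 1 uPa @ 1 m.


SL = 170.8 + 10*log10(4018.8) = 170.8 + 36.04 = 206.84

206.84 dB


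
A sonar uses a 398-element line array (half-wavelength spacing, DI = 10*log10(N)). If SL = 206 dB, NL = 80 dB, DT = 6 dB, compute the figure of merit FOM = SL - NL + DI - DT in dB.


146.0 dB


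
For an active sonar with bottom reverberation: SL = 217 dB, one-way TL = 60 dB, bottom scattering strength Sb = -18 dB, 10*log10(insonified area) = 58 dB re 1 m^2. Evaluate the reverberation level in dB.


RL = SL - 2*TL + Sb + 10*log10(A) = 217 - 2*60 + (-18) + 58 = 137

137 dB


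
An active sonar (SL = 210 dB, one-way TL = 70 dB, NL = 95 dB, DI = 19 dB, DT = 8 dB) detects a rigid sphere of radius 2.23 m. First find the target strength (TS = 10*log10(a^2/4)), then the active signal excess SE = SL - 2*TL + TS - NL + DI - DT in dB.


Step 1: TS = 10*log10(2.23^2/4) = 0.95 dB
Step 2: SE = SL - 2*TL + TS - NL + DI - DT = 210 - 2*70 + (0.95) - 95 + 19 - 8 = -13.05

-13.05 dB


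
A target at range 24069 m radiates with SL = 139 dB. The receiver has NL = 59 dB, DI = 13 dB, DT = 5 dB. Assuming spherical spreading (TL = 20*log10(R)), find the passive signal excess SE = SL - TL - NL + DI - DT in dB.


Step 1: TL = 20*log10(24069) = 87.63 dB
Step 2: SE = 139 - 87.63 - 59 + 13 - 5 = 0.37

0.37 dB


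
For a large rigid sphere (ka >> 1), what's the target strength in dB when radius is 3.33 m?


TS = 10*log10(3.33^2 / 4) = 10*log10(2.772225) = 4.43

4.43 dB


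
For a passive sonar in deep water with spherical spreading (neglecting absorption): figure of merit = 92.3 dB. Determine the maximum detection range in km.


At max range FOM = TL, so 20*log10(R) = 92.3
R = 10^(92.3/20) = 41209.75 m = 41.21 km

41.21 km


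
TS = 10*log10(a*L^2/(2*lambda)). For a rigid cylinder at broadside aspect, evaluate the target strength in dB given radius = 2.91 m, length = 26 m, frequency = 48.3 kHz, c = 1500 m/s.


lambda = 1500/48300 = 0.03106 m
TS = 10*log10(2.91*26^2/(2*0.03106)) = 45.01

45.01 dB


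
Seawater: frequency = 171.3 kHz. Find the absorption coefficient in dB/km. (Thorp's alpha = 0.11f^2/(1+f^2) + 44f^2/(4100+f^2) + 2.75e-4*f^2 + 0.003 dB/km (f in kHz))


f^2 = 29343.69
alpha = 0.11*29343.69/(1+29343.69) + 44*29343.69/(4100+29343.69) + 2.75e-4*29343.69 + 0.003 = 46.788

46.788 dB/km


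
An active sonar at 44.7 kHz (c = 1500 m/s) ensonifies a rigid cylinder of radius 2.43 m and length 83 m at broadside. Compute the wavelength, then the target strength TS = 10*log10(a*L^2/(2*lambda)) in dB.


Step 1: lambda = c/f = 1500/44700 = 0.03356 m
Step 2: TS = 10*log10(a*L^2/(2*lambda)) = 10*log10(2.43*83^2/(2*0.03356)) = 53.97

53.97 dB


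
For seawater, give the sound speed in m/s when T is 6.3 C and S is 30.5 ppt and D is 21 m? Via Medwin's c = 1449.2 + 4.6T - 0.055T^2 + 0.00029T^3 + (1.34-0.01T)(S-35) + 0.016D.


1470.66 m/s


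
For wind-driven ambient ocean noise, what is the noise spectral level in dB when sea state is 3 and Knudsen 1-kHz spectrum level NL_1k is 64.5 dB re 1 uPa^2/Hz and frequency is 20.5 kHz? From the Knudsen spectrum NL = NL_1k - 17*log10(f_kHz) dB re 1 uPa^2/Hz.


42.2 dB


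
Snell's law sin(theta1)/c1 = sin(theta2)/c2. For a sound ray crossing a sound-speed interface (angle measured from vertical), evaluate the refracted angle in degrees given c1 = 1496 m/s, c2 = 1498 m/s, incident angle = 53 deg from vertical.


53.1 deg


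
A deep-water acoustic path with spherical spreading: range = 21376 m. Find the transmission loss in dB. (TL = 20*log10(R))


86.6 dB


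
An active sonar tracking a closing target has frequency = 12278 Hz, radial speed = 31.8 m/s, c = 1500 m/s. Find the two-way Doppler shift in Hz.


fd = 2*f*v/c = 2 * 12278 * 31.8 / 1500 = 520.59

520.59 Hz


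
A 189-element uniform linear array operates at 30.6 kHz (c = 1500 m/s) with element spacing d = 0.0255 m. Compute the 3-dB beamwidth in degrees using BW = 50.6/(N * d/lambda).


0.51 deg


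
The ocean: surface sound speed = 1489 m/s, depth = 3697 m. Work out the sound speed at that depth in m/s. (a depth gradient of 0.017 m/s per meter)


c = 1489 + 0.017 * 3697 = 1551.849

1551.849 m/s


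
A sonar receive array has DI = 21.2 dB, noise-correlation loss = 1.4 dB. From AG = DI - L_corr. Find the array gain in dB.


AG = DI - L_corr = 21.2 - 1.4 = 19.8

19.8 dB


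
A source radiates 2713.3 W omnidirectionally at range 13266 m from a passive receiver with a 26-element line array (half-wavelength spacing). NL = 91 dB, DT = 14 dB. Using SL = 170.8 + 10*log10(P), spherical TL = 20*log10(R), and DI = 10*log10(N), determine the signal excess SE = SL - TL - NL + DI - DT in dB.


Step 1: SL = 170.8 + 10*log10(2713.3) = 205.13 dB
Step 2: TL = 20*log10(13266) = 82.45 dB
Step 3: DI = 10*log10(26) = 14.15 dB
Step 4: SE = SL - TL - NL + DI - DT = 205.13 - 82.45 - 91 + 14.15 - 14 = 31.83

31.83 dB


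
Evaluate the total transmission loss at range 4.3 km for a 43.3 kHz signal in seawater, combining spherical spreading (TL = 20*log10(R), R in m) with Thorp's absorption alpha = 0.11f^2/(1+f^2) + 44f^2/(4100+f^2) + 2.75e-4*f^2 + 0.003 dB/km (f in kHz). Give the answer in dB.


Step 1 (Thorp): alpha = 0.11*1874.89/(1+1874.89) + 44*1874.89/(4100+1874.89) + 2.75e-4*1874.89 + 0.003 = 14.4355 dB/km
Step 2: TL_spread = 20*log10(4300) = 72.67 dB
Step 3: TL_abs = alpha*R = 14.4355 * 4.3 = 62.07 dB
Step 4: TL_total = 72.67 + 62.07 = 134.74

134.74 dB


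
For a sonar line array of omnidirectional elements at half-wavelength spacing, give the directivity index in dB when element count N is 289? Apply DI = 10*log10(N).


DI = 10*log10(289) = 24.61

24.61 dB


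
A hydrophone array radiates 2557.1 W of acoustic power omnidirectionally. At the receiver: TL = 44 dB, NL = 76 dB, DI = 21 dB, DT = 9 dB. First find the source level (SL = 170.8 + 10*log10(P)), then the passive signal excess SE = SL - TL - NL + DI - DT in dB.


Step 1: SL = 170.8 + 10*log10(2557.1) = 204.88 dB
Step 2: SE = SL - TL - NL + DI - DT = 204.88 - 44 - 76 + 21 - 9 = 96.88

96.88 dB


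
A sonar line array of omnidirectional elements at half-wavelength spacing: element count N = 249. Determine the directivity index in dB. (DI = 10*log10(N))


23.96 dB


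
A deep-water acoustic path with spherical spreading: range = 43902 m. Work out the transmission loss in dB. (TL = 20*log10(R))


92.85 dB


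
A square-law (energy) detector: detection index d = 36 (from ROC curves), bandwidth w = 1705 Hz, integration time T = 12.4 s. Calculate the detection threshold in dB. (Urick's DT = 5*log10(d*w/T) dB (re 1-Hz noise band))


DT = 5*log10(d*w/T) = 5*log10(36 * 1705 / 12.4) = 5*log10(4950.0) = 18.47

18.47 dB


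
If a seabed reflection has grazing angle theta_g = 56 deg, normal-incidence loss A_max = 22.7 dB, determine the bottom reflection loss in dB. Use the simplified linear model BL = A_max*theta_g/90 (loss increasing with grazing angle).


14.12 dB


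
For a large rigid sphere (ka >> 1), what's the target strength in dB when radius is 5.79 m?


TS = 10*log10(5.79^2 / 4) = 10*log10(8.381025) = 9.23

9.23 dB


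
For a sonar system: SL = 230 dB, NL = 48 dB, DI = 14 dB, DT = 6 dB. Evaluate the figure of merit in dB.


190 dB


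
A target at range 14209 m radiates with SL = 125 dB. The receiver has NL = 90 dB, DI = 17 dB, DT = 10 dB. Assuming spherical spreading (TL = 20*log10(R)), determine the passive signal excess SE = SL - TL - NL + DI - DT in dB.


-41.05 dB


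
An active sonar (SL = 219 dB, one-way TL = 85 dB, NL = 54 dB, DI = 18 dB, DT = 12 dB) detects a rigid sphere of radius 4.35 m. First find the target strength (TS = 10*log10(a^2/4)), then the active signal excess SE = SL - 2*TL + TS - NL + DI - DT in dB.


Step 1: TS = 10*log10(4.35^2/4) = 6.75 dB
Step 2: SE = SL - 2*TL + TS - NL + DI - DT = 219 - 2*85 + (6.75) - 54 + 18 - 12 = 7.75

7.75 dB


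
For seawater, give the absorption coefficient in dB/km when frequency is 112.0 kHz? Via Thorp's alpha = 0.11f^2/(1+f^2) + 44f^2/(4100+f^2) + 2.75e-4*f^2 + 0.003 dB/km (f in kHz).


36.724 dB/km


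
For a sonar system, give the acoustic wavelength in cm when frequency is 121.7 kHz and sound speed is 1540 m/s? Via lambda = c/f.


1.27 cm


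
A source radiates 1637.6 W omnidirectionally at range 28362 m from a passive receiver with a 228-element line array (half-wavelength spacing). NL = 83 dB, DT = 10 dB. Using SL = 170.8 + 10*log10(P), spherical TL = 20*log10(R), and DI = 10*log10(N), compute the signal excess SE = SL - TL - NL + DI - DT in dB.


Step 1: SL = 170.8 + 10*log10(1637.6) = 202.94 dB
Step 2: TL = 20*log10(28362) = 89.05 dB
Step 3: DI = 10*log10(228) = 23.58 dB
Step 4: SE = SL - TL - NL + DI - DT = 202.94 - 89.05 - 83 + 23.58 - 10 = 44.47

44.47 dB


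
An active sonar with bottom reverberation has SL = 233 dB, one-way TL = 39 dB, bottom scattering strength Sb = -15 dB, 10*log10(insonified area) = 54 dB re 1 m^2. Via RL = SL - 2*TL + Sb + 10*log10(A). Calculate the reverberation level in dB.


194 dB


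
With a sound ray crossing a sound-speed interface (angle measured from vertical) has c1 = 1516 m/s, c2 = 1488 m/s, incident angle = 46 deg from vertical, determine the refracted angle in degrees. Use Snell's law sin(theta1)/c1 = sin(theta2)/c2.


44.91 deg


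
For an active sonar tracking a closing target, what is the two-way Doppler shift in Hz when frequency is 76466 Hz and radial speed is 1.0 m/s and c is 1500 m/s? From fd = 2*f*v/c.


fd = 2*f*v/c = 2 * 76466 * 1.0 / 1500 = 101.95

101.95 Hz


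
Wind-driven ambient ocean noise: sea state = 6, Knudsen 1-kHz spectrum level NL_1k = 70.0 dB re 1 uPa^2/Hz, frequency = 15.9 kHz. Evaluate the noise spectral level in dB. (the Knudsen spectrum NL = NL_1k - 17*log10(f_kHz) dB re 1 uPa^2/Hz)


49.58 dB


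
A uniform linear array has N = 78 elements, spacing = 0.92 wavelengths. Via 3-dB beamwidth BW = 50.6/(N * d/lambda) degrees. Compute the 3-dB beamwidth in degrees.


BW = 50.6 / (78 * 0.92) = 50.6 / 71.76 = 0.71

0.71 deg


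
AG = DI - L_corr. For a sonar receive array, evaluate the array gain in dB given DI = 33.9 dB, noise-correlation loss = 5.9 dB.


AG = DI - L_corr = 33.9 - 5.9 = 28.0

28.0 dB


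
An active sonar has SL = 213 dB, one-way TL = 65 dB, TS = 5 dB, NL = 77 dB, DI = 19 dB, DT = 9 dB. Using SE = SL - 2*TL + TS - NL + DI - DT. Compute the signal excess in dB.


21 dB


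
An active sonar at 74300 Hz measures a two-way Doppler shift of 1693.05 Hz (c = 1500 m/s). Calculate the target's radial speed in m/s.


17.09 m/s


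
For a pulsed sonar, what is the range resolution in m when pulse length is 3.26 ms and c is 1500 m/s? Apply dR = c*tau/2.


dR = c*tau/2 = 1500 * 3.26e-3 / 2 = 2.445

2.445 m


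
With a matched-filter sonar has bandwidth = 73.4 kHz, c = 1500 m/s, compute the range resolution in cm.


1.02 cm


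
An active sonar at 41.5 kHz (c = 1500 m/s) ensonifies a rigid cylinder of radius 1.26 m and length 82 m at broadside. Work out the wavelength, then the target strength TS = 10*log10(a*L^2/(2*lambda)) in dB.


Step 1: lambda = c/f = 1500/41500 = 0.03614 m
Step 2: TS = 10*log10(a*L^2/(2*lambda)) = 10*log10(1.26*82^2/(2*0.03614)) = 50.69

50.69 dB


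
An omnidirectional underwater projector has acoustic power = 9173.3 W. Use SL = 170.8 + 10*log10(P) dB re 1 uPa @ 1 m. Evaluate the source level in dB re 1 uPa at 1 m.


SL = 170.8 + 10*log10(9173.3) = 170.8 + 39.63 = 210.43

210.43 dB


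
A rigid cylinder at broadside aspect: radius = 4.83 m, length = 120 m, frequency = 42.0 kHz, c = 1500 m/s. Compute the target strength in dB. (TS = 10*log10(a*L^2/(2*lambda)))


lambda = 1500/42000 = 0.03571 m
TS = 10*log10(4.83*120^2/(2*0.03571)) = 59.88

59.88 dB


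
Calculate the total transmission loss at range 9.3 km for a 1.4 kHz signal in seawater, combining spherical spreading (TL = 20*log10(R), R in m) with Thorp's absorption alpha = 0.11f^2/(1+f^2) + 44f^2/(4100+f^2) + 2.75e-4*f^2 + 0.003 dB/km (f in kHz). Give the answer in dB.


Step 1 (Thorp): alpha = 0.11*1.96/(1+1.96) + 44*1.96/(4100+1.96) + 2.75e-4*1.96 + 0.003 = 0.0974 dB/km
Step 2: TL_spread = 20*log10(9300) = 79.37 dB
Step 3: TL_abs = alpha*R = 0.0974 * 9.3 = 0.91 dB
Step 4: TL_total = 79.37 + 0.91 = 80.28

80.28 dB


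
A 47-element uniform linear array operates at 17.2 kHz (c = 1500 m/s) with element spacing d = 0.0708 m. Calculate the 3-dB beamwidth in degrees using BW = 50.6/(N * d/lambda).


Step 1: lambda = 1500/17200 = 0.08721 m
Step 2: d/lambda = 0.0708/0.08721 = 0.8118
Step 3: BW = 50.6/(N * d/lambda) = 50.6/(47 * 0.8118) = 1.33

1.33 deg


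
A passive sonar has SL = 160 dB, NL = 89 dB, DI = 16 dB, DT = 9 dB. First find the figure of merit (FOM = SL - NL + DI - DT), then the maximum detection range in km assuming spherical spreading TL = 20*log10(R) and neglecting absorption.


Step 1: FOM = SL - NL + DI - DT = 160 - 89 + 16 - 9 = 78 dB
Step 2: at max range FOM = TL = 20*log10(R), so R = 10^(78/20) = 7943.28 m = 7.94 km

7.94 km


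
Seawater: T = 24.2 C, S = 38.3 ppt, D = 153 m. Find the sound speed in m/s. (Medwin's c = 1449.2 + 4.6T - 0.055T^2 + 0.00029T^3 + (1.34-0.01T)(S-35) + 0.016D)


c = 1449.2 + 4.6*24.2 - 0.055*24.2^2 + 0.00029*24.2^3 + (1.34 - 0.01*24.2)*(38.3 - 35) + 0.016*153 = 1538.49

1538.49 m/s


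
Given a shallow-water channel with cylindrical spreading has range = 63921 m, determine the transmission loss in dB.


TL = 10*log10(63921) = 48.06

48.06 dB


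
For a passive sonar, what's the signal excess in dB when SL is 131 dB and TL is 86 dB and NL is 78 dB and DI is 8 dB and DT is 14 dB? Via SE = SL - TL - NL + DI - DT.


SE = SL - TL - NL + DI - DT = 131 - 86 - 78 + 8 - 14 = -39

-39 dB


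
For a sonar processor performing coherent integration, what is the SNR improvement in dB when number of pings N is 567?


Gain = 10*log10(567) = 27.54

27.54 dB


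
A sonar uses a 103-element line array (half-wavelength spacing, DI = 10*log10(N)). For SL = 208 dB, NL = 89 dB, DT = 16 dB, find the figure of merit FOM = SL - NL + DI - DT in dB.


123.13 dB


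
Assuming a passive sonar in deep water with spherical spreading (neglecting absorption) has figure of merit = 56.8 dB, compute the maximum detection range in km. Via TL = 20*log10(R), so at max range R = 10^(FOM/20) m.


At max range FOM = TL, so 20*log10(R) = 56.8
R = 10^(56.8/20) = 691.83 m = 0.69 km

0.69 km


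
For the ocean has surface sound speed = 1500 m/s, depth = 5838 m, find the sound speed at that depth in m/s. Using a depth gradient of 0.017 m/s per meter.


c = 1500 + 0.017 * 5838 = 1599.246

1599.246 m/s


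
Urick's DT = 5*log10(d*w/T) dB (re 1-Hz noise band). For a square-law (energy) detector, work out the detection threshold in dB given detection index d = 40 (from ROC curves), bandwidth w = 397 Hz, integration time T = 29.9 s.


DT = 5*log10(d*w/T) = 5*log10(40 * 397 / 29.9) = 5*log10(531.1) = 13.63

13.63 dB


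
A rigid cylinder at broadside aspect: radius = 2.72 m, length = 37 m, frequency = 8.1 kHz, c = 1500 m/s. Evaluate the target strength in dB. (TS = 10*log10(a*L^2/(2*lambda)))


lambda = 1500/8100 = 0.18519 m
TS = 10*log10(2.72*37^2/(2*0.18519)) = 40.02

40.02 dB


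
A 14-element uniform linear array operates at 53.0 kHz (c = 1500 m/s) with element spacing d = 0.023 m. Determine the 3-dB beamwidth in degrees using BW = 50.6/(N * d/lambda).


Step 1: lambda = 1500/53000 = 0.0283 m
Step 2: d/lambda = 0.023/0.0283 = 0.8127
Step 3: BW = 50.6/(N * d/lambda) = 50.6/(14 * 0.8127) = 4.45

4.45 deg


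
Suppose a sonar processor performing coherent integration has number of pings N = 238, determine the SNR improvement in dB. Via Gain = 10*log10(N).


Gain = 10*log10(238) = 23.77

23.77 dB


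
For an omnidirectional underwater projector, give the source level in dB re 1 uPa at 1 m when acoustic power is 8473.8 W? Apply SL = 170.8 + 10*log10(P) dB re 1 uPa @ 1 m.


210.08 dB


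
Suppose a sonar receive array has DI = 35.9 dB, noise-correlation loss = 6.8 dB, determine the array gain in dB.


AG = DI - L_corr = 35.9 - 6.8 = 29.1

29.1 dB


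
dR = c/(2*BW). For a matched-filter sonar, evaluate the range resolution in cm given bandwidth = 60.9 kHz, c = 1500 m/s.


1.23 cm


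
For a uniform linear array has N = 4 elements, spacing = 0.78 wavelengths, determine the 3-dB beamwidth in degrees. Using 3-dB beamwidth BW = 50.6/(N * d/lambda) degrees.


BW = 50.6 / (4 * 0.78) = 50.6 / 3.12 = 16.22

16.22 deg


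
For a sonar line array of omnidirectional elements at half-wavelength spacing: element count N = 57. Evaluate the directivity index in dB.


DI = 10*log10(57) = 17.56

17.56 dB


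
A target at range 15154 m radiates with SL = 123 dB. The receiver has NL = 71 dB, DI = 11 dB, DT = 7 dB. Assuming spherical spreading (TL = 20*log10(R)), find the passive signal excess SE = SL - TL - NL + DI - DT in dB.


Step 1: TL = 20*log10(15154) = 83.61 dB
Step 2: SE = 123 - 83.61 - 71 + 11 - 7 = -27.61

-27.61 dB


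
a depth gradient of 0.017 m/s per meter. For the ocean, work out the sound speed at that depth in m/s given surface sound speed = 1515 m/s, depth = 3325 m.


1571.525 m/s


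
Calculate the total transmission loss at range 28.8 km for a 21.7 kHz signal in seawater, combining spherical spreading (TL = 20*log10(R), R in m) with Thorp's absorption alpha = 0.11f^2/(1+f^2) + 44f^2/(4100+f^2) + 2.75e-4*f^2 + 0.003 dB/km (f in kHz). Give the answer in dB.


Step 1 (Thorp): alpha = 0.11*470.89/(1+470.89) + 44*470.89/(4100+470.89) + 2.75e-4*470.89 + 0.003 = 4.7751 dB/km
Step 2: TL_spread = 20*log10(28800) = 89.19 dB
Step 3: TL_abs = alpha*R = 4.7751 * 28.8 = 137.52 dB
Step 4: TL_total = 89.19 + 137.52 = 226.71

226.71 dB


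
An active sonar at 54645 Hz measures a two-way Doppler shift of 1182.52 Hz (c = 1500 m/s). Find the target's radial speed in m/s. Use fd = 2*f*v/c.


16.23 m/s


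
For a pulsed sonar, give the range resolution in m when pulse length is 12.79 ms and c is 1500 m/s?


dR = c*tau/2 = 1500 * 12.79e-3 / 2 = 9.5925

9.5925 m


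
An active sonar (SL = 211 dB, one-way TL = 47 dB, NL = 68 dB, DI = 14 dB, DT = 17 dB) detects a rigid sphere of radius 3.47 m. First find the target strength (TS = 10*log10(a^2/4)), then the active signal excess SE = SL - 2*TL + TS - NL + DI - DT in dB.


Step 1: TS = 10*log10(3.47^2/4) = 4.79 dB
Step 2: SE = SL - 2*TL + TS - NL + DI - DT = 211 - 2*47 + (4.79) - 68 + 14 - 17 = 50.79

50.79 dB


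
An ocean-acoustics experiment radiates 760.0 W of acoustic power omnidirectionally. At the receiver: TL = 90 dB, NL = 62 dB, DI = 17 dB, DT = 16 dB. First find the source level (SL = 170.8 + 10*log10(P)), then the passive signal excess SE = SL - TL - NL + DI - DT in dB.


Step 1: SL = 170.8 + 10*log10(760.0) = 199.61 dB
Step 2: SE = SL - TL - NL + DI - DT = 199.61 - 90 - 62 + 17 - 16 = 48.61

48.61 dB


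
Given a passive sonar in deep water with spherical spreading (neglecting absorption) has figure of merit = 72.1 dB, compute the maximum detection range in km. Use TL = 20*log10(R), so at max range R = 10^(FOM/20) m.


4.03 km


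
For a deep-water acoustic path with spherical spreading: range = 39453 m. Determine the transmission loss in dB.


TL = 20*log10(39453) = 91.92

91.92 dB


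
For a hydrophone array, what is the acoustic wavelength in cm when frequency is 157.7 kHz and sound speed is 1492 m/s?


lambda = c/f = 1492 / 157700 = 0.0095 m = 0.95 cm

0.95 cm


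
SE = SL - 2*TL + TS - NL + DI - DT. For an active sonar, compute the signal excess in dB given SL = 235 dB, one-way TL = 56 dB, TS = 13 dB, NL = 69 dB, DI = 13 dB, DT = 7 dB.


73 dB


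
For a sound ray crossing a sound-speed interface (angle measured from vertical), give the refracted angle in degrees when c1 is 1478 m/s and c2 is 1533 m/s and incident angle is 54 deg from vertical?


sin(theta2) = (c2/c1)*sin(theta1) = (1533/1478)*sin(54 deg) = 0.83912
theta2 = arcsin(0.83912) = 57.05

57.05 deg


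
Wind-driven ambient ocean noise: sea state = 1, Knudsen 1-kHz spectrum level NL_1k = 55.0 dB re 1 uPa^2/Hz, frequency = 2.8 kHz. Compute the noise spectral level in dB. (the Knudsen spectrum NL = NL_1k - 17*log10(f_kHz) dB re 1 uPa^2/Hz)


47.4 dB


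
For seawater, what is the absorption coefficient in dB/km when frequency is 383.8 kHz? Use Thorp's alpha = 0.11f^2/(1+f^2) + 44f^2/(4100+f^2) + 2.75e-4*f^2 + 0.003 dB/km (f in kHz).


83.43 dB/km


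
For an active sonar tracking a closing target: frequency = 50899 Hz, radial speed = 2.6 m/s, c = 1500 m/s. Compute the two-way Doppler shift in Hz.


fd = 2*f*v/c = 2 * 50899 * 2.6 / 1500 = 176.45

176.45 Hz


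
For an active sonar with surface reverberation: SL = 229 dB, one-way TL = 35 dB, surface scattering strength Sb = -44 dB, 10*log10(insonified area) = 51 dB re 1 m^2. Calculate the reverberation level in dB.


166 dB


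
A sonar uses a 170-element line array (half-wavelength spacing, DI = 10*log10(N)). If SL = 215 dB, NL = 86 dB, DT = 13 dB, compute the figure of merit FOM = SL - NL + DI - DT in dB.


138.3 dB


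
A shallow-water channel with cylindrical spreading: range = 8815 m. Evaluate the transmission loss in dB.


TL = 10*log10(8815) = 39.45

39.45 dB


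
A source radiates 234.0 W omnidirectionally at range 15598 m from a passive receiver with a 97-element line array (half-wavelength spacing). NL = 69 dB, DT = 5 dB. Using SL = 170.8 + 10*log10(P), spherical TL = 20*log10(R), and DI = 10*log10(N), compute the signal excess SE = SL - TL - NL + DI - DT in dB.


Step 1: SL = 170.8 + 10*log10(234.0) = 194.49 dB
Step 2: TL = 20*log10(15598) = 83.86 dB
Step 3: DI = 10*log10(97) = 19.87 dB
Step 4: SE = SL - TL - NL + DI - DT = 194.49 - 83.86 - 69 + 19.87 - 5 = 56.5

56.5 dB


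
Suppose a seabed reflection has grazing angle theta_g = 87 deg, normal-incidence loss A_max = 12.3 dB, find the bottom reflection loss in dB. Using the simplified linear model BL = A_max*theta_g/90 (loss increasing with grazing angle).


11.89 dB


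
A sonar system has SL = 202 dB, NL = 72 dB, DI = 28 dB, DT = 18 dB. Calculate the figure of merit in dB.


140 dB


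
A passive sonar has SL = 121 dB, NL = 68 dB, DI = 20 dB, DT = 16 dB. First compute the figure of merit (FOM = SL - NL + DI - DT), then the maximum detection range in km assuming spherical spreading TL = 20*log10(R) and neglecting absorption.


Step 1: FOM = SL - NL + DI - DT = 121 - 68 + 20 - 16 = 57 dB
Step 2: at max range FOM = TL = 20*log10(R), so R = 10^(57/20) = 707.95 m = 0.71 km

0.71 km


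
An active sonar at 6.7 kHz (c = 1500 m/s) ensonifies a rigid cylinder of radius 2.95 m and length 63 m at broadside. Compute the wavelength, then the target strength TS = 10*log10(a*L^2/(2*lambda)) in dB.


Step 1: lambda = c/f = 1500/6700 = 0.22388 m
Step 2: TS = 10*log10(a*L^2/(2*lambda)) = 10*log10(2.95*63^2/(2*0.22388)) = 44.17

44.17 dB


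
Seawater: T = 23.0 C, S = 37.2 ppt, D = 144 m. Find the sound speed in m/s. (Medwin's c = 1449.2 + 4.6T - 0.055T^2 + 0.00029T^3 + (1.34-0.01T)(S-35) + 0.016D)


c = 1449.2 + 4.6*23.0 - 0.055*23.0^2 + 0.00029*23.0^3 + (1.34 - 0.01*23.0)*(37.2 - 35) + 0.016*144 = 1534.18

1534.18 m/s


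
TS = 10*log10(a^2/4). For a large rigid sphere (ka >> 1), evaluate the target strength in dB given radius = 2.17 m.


0.71 dB


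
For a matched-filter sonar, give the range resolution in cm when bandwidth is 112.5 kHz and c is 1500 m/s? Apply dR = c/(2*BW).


dR = c/(2*BW) = 1500 / (2 * 112.5e3) = 0.0067 m = 0.67 cm

0.67 cm


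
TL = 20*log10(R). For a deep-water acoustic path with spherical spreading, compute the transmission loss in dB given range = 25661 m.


TL = 20*log10(25661) = 88.19

88.19 dB


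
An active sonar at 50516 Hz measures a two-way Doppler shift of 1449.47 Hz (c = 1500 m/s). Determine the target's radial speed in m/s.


From fd = 2*f*v/c, v = c*fd/(2*f) = 1500 * 1449.47 / (2*50516) = 21.52

21.52 m/s


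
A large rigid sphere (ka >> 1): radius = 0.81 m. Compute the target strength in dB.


TS = 10*log10(0.81^2 / 4) = 10*log10(0.164025) = -7.85

-7.85 dB


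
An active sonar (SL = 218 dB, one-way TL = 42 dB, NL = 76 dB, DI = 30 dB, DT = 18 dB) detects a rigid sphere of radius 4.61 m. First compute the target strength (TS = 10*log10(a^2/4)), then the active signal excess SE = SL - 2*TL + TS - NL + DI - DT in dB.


Step 1: TS = 10*log10(4.61^2/4) = 7.25 dB
Step 2: SE = SL - 2*TL + TS - NL + DI - DT = 218 - 2*42 + (7.25) - 76 + 30 - 18 = 77.25

77.25 dB


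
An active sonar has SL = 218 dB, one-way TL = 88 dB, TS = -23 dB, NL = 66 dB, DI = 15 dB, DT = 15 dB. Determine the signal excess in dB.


SE = SL - 2*TL + TS - NL + DI - DT = 218 - 2*88 + (-23) - 66 + 15 - 15 = -47

-47 dB


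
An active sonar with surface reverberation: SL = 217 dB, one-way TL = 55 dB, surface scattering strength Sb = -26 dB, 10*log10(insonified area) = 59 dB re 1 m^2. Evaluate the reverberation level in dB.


RL = SL - 2*TL + Sb + 10*log10(A) = 217 - 2*55 + (-26) + 59 = 140

140 dB


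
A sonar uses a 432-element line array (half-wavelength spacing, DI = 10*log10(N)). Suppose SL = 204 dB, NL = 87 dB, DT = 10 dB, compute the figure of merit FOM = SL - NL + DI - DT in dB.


133.35 dB


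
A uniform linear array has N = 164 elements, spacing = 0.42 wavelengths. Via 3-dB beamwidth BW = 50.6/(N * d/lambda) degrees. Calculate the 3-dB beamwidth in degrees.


BW = 50.6 / (164 * 0.42) = 50.6 / 68.88 = 0.73

0.73 deg


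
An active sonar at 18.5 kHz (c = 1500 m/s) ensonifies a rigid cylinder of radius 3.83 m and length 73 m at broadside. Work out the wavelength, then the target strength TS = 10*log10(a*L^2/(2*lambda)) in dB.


Step 1: lambda = c/f = 1500/18500 = 0.08108 m
Step 2: TS = 10*log10(a*L^2/(2*lambda)) = 10*log10(3.83*73^2/(2*0.08108)) = 51.0

51.0 dB


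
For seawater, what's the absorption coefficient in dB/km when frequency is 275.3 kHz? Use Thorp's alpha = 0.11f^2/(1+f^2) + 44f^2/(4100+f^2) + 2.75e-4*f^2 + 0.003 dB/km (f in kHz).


62.697 dB/km


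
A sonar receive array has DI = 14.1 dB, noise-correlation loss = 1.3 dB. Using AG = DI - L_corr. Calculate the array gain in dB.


AG = DI - L_corr = 14.1 - 1.3 = 12.8

12.8 dB


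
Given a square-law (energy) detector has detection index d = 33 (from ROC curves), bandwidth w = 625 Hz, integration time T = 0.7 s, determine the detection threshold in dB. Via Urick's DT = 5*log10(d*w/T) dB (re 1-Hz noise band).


DT = 5*log10(d*w/T) = 5*log10(33 * 625 / 0.7) = 5*log10(29464.29) = 22.35

22.35 dB


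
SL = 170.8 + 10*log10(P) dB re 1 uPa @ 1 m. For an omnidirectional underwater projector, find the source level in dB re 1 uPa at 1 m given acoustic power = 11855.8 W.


211.54 dB


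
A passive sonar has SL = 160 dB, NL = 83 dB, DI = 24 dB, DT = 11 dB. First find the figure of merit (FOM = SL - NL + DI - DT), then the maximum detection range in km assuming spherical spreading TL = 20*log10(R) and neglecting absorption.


Step 1: FOM = SL - NL + DI - DT = 160 - 83 + 24 - 11 = 90 dB
Step 2: at max range FOM = TL = 20*log10(R), so R = 10^(90/20) = 31622.78 m = 31.62 km

31.62 km


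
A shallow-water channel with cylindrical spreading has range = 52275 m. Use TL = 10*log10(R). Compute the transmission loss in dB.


47.18 dB


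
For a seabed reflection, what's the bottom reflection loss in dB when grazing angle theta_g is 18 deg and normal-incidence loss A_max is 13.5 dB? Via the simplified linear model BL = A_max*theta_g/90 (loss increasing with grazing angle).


BL = A_max * theta_g / 90 = 13.5 * 18 / 90 = 2.7

2.7 dB


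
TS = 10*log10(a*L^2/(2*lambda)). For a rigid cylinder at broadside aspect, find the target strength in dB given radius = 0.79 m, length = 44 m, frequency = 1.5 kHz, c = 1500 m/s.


lambda = 1500/1500 = 1.0 m
TS = 10*log10(0.79*44^2/(2*1.0)) = 28.84

28.84 dB


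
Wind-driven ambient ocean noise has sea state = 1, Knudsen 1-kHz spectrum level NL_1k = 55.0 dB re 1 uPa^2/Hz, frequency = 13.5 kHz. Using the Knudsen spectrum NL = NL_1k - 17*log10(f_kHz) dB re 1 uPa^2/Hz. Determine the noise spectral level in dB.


NL = NL_1k - 17*log10(f_kHz) = 55.0 - 17*log10(13.5) = 55.0 - (19.22) = 35.78

35.78 dB


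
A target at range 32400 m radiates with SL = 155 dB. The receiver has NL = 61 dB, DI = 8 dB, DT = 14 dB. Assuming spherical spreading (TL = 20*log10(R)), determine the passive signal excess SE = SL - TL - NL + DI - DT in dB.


-2.21 dB


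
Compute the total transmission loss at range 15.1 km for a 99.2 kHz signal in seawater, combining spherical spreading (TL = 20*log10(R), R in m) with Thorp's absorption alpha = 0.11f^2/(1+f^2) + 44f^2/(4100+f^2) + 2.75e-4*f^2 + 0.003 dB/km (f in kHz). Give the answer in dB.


Step 1 (Thorp): alpha = 0.11*9840.64/(1+9840.64) + 44*9840.64/(4100+9840.64) + 2.75e-4*9840.64 + 0.003 = 33.8786 dB/km
Step 2: TL_spread = 20*log10(15100) = 83.58 dB
Step 3: TL_abs = alpha*R = 33.8786 * 15.1 = 511.57 dB
Step 4: TL_total = 83.58 + 511.57 = 595.15

595.15 dB


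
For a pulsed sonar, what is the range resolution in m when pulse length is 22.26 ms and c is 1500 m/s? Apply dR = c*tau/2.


dR = c*tau/2 = 1500 * 22.26e-3 / 2 = 16.695

16.695 m


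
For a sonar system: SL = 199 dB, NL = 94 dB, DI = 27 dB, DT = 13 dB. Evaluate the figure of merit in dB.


FOM = SL - NL + DI - DT = 199 - 94 + 27 - 13 = 119

119 dB


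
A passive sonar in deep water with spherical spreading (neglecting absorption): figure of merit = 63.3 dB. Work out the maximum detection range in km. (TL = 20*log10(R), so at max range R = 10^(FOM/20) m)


1.46 km


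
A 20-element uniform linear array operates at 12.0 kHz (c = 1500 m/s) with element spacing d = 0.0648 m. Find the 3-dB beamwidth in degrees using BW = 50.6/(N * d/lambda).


Step 1: lambda = 1500/12000 = 0.125 m
Step 2: d/lambda = 0.0648/0.125 = 0.5184
Step 3: BW = 50.6/(N * d/lambda) = 50.6/(20 * 0.5184) = 4.88

4.88 deg


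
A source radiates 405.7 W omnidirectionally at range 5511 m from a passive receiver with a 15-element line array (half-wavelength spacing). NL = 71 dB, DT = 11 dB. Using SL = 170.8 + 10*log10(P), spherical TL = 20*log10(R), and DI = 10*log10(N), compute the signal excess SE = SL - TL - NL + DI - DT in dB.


Step 1: SL = 170.8 + 10*log10(405.7) = 196.88 dB
Step 2: TL = 20*log10(5511) = 74.82 dB
Step 3: DI = 10*log10(15) = 11.76 dB
Step 4: SE = SL - TL - NL + DI - DT = 196.88 - 74.82 - 71 + 11.76 - 11 = 51.82

51.82 dB


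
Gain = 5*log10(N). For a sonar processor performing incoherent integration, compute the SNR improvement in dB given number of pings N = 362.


Gain = 5*log10(362) = 12.79

12.79 dB


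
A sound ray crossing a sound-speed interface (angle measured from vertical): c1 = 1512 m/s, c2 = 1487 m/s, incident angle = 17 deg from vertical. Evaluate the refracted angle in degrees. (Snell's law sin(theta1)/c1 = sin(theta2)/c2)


sin(theta2) = (c2/c1)*sin(theta1) = (1487/1512)*sin(17 deg) = 0.28754
theta2 = arcsin(0.28754) = 16.71

16.71 deg


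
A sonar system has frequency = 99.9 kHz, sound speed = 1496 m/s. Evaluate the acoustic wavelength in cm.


lambda = c/f = 1496 / 99900 = 0.015 m = 1.5 cm

1.5 cm


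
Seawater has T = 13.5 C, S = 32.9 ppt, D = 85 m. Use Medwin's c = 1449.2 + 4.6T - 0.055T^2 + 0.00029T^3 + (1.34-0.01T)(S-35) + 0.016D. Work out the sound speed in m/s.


1500.82 m/s


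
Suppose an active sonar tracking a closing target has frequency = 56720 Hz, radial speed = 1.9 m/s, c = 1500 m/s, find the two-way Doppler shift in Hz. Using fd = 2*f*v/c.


fd = 2*f*v/c = 2 * 56720 * 1.9 / 1500 = 143.69

143.69 Hz


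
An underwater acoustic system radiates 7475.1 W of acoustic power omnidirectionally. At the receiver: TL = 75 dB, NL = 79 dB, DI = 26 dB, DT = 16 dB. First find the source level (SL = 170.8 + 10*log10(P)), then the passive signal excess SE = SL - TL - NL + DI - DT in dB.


Step 1: SL = 170.8 + 10*log10(7475.1) = 209.54 dB
Step 2: SE = SL - TL - NL + DI - DT = 209.54 - 75 - 79 + 26 - 16 = 65.54

65.54 dB


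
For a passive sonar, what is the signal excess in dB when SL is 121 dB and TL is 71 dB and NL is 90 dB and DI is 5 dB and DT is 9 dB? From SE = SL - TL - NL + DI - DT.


-44 dB


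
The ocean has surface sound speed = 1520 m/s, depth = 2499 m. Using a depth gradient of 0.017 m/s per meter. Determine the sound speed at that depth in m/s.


c = 1520 + 0.017 * 2499 = 1562.483

1562.483 m/s


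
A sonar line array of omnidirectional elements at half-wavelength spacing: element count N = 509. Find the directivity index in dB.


27.07 dB


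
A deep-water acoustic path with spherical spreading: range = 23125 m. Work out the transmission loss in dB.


TL = 20*log10(23125) = 87.28

87.28 dB


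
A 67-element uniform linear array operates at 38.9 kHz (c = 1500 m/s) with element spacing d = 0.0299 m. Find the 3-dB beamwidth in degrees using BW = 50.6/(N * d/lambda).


Step 1: lambda = 1500/38900 = 0.03856 m
Step 2: d/lambda = 0.0299/0.03856 = 0.7754
Step 3: BW = 50.6/(N * d/lambda) = 50.6/(67 * 0.7754) = 0.97

0.97 deg


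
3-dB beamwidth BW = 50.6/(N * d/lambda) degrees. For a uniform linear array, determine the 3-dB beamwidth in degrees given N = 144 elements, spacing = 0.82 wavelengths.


BW = 50.6 / (144 * 0.82) = 50.6 / 118.08 = 0.43

0.43 deg


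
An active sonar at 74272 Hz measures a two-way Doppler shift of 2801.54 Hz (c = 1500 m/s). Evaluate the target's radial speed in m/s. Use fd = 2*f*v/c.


From fd = 2*f*v/c, v = c*fd/(2*f) = 1500 * 2801.54 / (2*74272) = 28.29

28.29 m/s


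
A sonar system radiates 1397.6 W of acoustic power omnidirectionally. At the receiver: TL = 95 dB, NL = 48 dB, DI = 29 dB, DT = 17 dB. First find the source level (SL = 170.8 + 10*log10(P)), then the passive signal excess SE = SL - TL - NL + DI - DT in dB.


Step 1: SL = 170.8 + 10*log10(1397.6) = 202.25 dB
Step 2: SE = SL - TL - NL + DI - DT = 202.25 - 95 - 48 + 29 - 17 = 71.25

71.25 dB


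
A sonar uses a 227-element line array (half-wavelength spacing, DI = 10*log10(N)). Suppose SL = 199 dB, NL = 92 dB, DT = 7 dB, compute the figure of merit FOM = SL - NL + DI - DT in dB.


Step 1: DI = 10*log10(227) = 23.56 dB
Step 2: FOM = SL - NL + DI - DT = 199 - 92 + 23.56 - 7 = 123.56

123.56 dB


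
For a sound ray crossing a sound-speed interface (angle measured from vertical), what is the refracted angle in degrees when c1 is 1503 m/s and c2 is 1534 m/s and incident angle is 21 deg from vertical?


21.45 deg


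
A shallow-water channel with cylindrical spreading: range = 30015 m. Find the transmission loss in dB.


44.77 dB


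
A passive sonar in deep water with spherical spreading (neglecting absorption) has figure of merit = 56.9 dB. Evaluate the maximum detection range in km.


At max range FOM = TL, so 20*log10(R) = 56.9
R = 10^(56.9/20) = 699.84 m = 0.7 km

0.7 km


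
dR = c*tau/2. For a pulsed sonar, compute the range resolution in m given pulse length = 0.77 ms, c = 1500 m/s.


dR = c*tau/2 = 1500 * 0.77e-3 / 2 = 0.5775

0.5775 m


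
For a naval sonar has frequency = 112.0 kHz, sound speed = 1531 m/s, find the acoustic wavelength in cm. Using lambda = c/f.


lambda = c/f = 1531 / 112000 = 0.0137 m = 1.37 cm

1.37 cm


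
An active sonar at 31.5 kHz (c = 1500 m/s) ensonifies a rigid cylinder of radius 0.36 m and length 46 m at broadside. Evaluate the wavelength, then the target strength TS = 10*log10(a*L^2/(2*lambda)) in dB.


Step 1: lambda = c/f = 1500/31500 = 0.04762 m
Step 2: TS = 10*log10(a*L^2/(2*lambda)) = 10*log10(0.36*46^2/(2*0.04762)) = 39.03

39.03 dB


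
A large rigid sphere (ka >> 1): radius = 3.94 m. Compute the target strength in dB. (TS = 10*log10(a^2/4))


TS = 10*log10(3.94^2 / 4) = 10*log10(3.8809) = 5.89

5.89 dB


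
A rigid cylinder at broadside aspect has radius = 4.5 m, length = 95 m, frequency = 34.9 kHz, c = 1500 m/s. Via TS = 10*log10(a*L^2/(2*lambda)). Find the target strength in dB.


lambda = 1500/34900 = 0.04298 m
TS = 10*log10(4.5*95^2/(2*0.04298)) = 56.74

56.74 dB


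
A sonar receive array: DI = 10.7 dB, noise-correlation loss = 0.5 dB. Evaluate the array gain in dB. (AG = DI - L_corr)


10.2 dB


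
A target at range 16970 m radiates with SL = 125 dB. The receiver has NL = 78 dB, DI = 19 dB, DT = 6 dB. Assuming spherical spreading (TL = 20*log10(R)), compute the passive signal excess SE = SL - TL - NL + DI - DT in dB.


Step 1: TL = 20*log10(16970) = 84.59 dB
Step 2: SE = 125 - 84.59 - 78 + 19 - 6 = -24.59

-24.59 dB


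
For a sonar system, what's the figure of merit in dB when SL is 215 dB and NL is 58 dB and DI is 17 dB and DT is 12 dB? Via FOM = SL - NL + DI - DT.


FOM = SL - NL + DI - DT = 215 - 58 + 17 - 12 = 162

162 dB
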